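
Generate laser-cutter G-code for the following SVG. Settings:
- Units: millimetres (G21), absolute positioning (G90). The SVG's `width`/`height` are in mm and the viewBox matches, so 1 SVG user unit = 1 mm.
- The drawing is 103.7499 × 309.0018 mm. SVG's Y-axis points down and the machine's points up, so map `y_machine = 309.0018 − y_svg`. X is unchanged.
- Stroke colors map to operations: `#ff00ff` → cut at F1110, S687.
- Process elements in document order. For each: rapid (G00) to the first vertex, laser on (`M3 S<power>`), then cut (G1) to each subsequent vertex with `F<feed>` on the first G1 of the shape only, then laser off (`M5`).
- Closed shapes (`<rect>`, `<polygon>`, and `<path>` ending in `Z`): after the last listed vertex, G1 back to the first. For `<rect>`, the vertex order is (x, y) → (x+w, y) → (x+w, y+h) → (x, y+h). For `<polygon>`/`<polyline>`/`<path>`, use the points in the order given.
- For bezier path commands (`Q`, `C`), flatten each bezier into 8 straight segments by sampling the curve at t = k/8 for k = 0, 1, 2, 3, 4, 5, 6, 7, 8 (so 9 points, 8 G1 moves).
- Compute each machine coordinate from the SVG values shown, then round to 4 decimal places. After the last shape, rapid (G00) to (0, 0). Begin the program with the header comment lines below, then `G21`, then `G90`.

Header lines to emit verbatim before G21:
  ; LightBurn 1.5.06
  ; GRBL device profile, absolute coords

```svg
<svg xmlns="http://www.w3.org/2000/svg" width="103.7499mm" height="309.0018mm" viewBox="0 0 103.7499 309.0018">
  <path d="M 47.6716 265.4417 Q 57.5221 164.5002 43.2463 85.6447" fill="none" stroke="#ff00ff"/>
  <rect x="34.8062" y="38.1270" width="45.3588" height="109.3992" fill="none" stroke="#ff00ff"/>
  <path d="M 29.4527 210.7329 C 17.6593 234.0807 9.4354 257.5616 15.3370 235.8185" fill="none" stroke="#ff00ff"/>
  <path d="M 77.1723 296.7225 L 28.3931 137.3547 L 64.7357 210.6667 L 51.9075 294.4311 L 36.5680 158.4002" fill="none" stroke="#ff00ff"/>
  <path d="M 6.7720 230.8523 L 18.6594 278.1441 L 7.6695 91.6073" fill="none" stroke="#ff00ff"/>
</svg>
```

; LightBurn 1.5.06
; GRBL device profile, absolute coords
G21
G90
G00 X47.6716 Y43.5601
M3 S687
G1 X49.7573 Y68.4504 F1110
G1 X51.0890 Y92.6505
G1 X51.6667 Y116.1604
G1 X51.4905 Y138.9801
G1 X50.5604 Y161.1096
G1 X48.8763 Y182.5490
G1 X46.4383 Y203.2981
G1 X43.2463 Y223.3571
M5
G00 X34.8062 Y270.8748
M3 S687
G1 X80.1650 Y270.8748 F1110
G1 X80.1650 Y161.4756
G1 X34.8062 Y161.4756
G1 X34.8062 Y270.8748
M5
G00 X29.4527 Y98.2689
M3 S687
G1 X25.2181 Y89.5958 F1110
G1 X21.4419 Y81.4418
G1 X18.2477 Y74.3384
G1 X15.7592 Y68.8170
G1 X14.1002 Y65.4093
G1 X13.3944 Y64.6468
G1 X13.7654 Y67.0609
G1 X15.3370 Y73.1833
M5
G00 X77.1723 Y12.2793
M3 S687
G1 X28.3931 Y171.6471 F1110
G1 X64.7357 Y98.3351
G1 X51.9075 Y14.5707
G1 X36.5680 Y150.6016
M5
G00 X6.7720 Y78.1495
M3 S687
G1 X18.6594 Y30.8577 F1110
G1 X7.6695 Y217.3945
M5
G00 X0.0000 Y0.0000

1 u = 1 mm; y_m = 309.0018 − y.

[1] `<path>` quadratic bezier, #ff00ff→cut S687 F1110: (47.6716,43.5601) → (49.7573,68.4504) → (51.0890,92.6505) → (51.6667,116.1604) → (51.4905,138.9801) → (50.5604,161.1096) → (48.8763,182.5490) → (46.4383,203.2981) → (43.2463,223.3571)

[2] `<rect>` rectangle, #ff00ff→cut S687 F1110: (34.8062,270.8748) → (80.1650,270.8748) → (80.1650,161.4756) → (34.8062,161.4756) → (34.8062,270.8748) (closed)

[3] `<path>` cubic bezier, #ff00ff→cut S687 F1110: (29.4527,98.2689) → (25.2181,89.5958) → (21.4419,81.4418) → (18.2477,74.3384) → (15.7592,68.8170) → (14.1002,65.4093) → (13.3944,64.6468) → (13.7654,67.0609) → (15.3370,73.1833)

[4] `<path>` open polyline, #ff00ff→cut S687 F1110: (77.1723,12.2793) → (28.3931,171.6471) → (64.7357,98.3351) → (51.9075,14.5707) → (36.5680,150.6016)

[5] `<path>` open polyline, #ff00ff→cut S687 F1110: (6.7720,78.1495) → (18.6594,30.8577) → (7.6695,217.3945)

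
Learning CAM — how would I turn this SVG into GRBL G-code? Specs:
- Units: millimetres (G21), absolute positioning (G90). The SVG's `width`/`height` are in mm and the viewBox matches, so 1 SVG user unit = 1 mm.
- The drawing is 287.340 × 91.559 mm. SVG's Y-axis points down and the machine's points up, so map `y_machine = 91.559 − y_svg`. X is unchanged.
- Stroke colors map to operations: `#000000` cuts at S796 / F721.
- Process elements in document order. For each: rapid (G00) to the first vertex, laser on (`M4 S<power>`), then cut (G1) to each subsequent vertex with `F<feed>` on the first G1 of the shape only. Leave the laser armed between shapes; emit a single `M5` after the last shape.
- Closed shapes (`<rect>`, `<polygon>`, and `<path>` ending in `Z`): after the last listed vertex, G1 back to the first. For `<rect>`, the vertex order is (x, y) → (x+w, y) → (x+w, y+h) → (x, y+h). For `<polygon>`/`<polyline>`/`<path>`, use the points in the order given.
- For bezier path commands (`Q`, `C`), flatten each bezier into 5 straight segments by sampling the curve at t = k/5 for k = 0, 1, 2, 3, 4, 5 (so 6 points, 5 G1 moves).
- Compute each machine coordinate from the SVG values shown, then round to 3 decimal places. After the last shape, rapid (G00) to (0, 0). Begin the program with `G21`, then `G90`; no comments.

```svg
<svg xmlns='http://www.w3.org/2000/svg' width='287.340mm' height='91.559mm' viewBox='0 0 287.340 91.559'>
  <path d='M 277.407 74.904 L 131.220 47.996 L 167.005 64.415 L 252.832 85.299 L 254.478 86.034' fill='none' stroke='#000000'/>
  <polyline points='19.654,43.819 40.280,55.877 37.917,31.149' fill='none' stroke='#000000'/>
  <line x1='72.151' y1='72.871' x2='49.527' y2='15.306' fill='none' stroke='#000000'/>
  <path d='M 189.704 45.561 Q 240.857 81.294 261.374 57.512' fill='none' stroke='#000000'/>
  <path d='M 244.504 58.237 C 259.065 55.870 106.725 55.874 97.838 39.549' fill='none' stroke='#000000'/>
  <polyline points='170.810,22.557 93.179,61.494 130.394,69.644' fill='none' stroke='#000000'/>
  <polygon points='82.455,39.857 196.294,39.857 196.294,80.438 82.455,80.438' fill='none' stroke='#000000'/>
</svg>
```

Since the viewBox matches the mm dimensions, user units are millimetres directly. The only transform is the Y-flip y_m = 91.559 − y_svg.

Shape 1 is a open polyline drawn with `<path>`. Its stroke #000000 means cut at S796, F721. After flipping Y the toolpath is (277.407,16.655) → (131.220,43.563) → (167.005,27.144) → (252.832,6.260) → (254.478,5.525).

Shape 2 is a open polyline drawn with `<polyline>`. Its stroke #000000 means cut at S796, F721. After flipping Y the toolpath is (19.654,47.740) → (40.280,35.682) → (37.917,60.410).

Shape 3 is a line segment drawn with `<line>`. Its stroke #000000 means cut at S796, F721. After flipping Y the toolpath is (72.151,18.688) → (49.527,76.253).

Shape 4 is a quadratic bezier drawn with `<path>`. Its stroke #000000 means cut at S796, F721. After flipping Y the toolpath is (189.704,45.998) → (208.940,34.085) → (225.725,26.934) → (240.059,24.544) → (251.942,26.915) → (261.374,34.047).

Shape 5 is a cubic bezier drawn with `<path>`. Its stroke #000000 means cut at S796, F721. After flipping Y the toolpath is (244.504,33.322) → (235.695,34.607) → (201.727,36.221) → (157.497,39.061) → (117.902,44.025) → (97.838,52.010).

Shape 6 is a open polyline drawn with `<polyline>`. Its stroke #000000 means cut at S796, F721. After flipping Y the toolpath is (170.810,69.002) → (93.179,30.065) → (130.394,21.915).

Shape 7 is a rectangle drawn with `<polygon>`. Its stroke #000000 means cut at S796, F721. After flipping Y the toolpath is (82.455,51.702) → (196.294,51.702) → (196.294,11.121) → (82.455,11.121) → (82.455,51.702), returning to the start.

G21
G90
G00 X277.407 Y16.655
M4 S796
G1 X131.220 Y43.563 F721
G1 X167.005 Y27.144
G1 X252.832 Y6.260
G1 X254.478 Y5.525
G00 X19.654 Y47.740
M4 S796
G1 X40.280 Y35.682 F721
G1 X37.917 Y60.410
G00 X72.151 Y18.688
M4 S796
G1 X49.527 Y76.253 F721
G00 X189.704 Y45.998
M4 S796
G1 X208.940 Y34.085 F721
G1 X225.725 Y26.934
G1 X240.059 Y24.544
G1 X251.942 Y26.915
G1 X261.374 Y34.047
G00 X244.504 Y33.322
M4 S796
G1 X235.695 Y34.607 F721
G1 X201.727 Y36.221
G1 X157.497 Y39.061
G1 X117.902 Y44.025
G1 X97.838 Y52.010
G00 X170.810 Y69.002
M4 S796
G1 X93.179 Y30.065 F721
G1 X130.394 Y21.915
G00 X82.455 Y51.702
M4 S796
G1 X196.294 Y51.702 F721
G1 X196.294 Y11.121
G1 X82.455 Y11.121
G1 X82.455 Y51.702
M5
G00 X0.000 Y0.000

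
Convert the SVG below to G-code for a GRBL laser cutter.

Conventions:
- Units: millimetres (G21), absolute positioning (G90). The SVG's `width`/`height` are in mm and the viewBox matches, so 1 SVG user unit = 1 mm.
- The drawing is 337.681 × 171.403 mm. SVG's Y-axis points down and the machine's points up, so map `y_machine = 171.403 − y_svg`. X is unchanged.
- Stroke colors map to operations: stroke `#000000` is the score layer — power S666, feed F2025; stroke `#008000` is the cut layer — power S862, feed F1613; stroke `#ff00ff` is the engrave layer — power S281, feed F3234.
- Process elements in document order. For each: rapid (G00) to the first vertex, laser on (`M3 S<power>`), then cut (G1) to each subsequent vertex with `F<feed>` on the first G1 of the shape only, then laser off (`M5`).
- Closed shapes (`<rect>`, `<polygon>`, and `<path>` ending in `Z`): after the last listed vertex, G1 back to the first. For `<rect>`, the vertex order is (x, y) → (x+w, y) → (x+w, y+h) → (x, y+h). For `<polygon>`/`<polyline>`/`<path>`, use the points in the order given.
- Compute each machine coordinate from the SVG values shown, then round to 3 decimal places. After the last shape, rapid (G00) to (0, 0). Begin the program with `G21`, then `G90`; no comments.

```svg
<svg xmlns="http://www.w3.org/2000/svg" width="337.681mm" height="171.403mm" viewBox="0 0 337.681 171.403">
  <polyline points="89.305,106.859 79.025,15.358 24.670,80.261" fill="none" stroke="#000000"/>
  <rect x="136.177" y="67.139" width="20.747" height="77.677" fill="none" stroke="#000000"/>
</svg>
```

1 u = 1 mm; y_m = 171.403 − y.

[1] `<polyline>` open polyline, #000000→score S666 F2025: (89.305,64.544) → (79.025,156.045) → (24.670,91.142)

[2] `<rect>` rectangle, #000000→score S666 F2025: (136.177,104.264) → (156.924,104.264) → (156.924,26.587) → (136.177,26.587) → (136.177,104.264) (closed)

G21
G90
G00 X89.305 Y64.544
M3 S666
G1 X79.025 Y156.045 F2025
G1 X24.670 Y91.142
M5
G00 X136.177 Y104.264
M3 S666
G1 X156.924 Y104.264 F2025
G1 X156.924 Y26.587
G1 X136.177 Y26.587
G1 X136.177 Y104.264
M5
G00 X0.000 Y0.000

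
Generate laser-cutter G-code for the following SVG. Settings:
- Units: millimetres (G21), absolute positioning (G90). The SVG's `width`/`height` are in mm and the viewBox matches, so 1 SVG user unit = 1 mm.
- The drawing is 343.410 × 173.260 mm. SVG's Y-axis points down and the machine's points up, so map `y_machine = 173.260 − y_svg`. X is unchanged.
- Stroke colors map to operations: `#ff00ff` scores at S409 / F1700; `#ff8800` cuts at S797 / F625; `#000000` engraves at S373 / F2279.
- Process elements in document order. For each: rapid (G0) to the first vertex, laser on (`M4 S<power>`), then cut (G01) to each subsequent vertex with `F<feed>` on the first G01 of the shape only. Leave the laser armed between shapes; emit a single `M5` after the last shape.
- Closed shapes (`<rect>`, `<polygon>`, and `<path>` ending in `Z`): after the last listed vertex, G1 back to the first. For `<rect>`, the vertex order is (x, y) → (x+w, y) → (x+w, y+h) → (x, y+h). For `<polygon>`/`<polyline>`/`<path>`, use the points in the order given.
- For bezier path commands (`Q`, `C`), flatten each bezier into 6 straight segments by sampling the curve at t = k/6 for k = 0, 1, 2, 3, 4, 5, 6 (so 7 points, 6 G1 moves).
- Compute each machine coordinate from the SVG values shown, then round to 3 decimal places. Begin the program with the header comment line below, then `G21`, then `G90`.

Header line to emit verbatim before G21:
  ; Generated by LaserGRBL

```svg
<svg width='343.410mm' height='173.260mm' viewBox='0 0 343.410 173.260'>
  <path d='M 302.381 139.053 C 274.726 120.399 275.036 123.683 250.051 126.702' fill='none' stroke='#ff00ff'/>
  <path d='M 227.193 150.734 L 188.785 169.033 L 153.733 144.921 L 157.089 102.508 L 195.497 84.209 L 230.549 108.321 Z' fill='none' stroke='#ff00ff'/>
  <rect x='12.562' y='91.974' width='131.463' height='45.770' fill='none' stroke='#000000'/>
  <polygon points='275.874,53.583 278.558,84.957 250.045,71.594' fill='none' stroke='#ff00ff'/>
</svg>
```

; Generated by LaserGRBL
G21
G90
G0 X302.381 Y34.207
M4 S409
G01 X290.637 Y41.809 F1700
G01 X282.075 Y46.371
G01 X275.215 Y48.510
G01 X268.577 Y48.843
G01 X260.682 Y47.987
G01 X250.051 Y46.558
G0 X227.193 Y22.526
M4 S409
G01 X188.785 Y4.227 F1700
G01 X153.733 Y28.339
G01 X157.089 Y70.752
G01 X195.497 Y89.051
G01 X230.549 Y64.939
G01 X227.193 Y22.526
G0 X12.562 Y81.286
M4 S373
G01 X144.025 Y81.286 F2279
G01 X144.025 Y35.516
G01 X12.562 Y35.516
G01 X12.562 Y81.286
G0 X275.874 Y119.677
M4 S409
G01 X278.558 Y88.303 F1700
G01 X250.045 Y101.666
G01 X275.874 Y119.677
M5

Since the viewBox matches the mm dimensions, user units are millimetres directly. The only transform is the Y-flip y_m = 173.260 − y_svg.

Shape 1 is a cubic bezier drawn with `<path>`. Its stroke #ff00ff means score at S409, F1700. After flipping Y the toolpath is (302.381,34.207) → (290.637,41.809) → (282.075,46.371) → (275.215,48.510) → (268.577,48.843) → (260.682,47.987) → (250.051,46.558).

Shape 2 is a regular polygon drawn with `<path>`. Its stroke #ff00ff means score at S409, F1700. After flipping Y the toolpath is (227.193,22.526) → (188.785,4.227) → (153.733,28.339) → (157.089,70.752) → (195.497,89.051) → (230.549,64.939) → (227.193,22.526), returning to the start.

Shape 3 is a rectangle drawn with `<rect>`. Its stroke #000000 means engrave at S373, F2279. After flipping Y the toolpath is (12.562,81.286) → (144.025,81.286) → (144.025,35.516) → (12.562,35.516) → (12.562,81.286), returning to the start.

Shape 4 is a regular polygon drawn with `<polygon>`. Its stroke #ff00ff means score at S409, F1700. After flipping Y the toolpath is (275.874,119.677) → (278.558,88.303) → (250.045,101.666) → (275.874,119.677), returning to the start.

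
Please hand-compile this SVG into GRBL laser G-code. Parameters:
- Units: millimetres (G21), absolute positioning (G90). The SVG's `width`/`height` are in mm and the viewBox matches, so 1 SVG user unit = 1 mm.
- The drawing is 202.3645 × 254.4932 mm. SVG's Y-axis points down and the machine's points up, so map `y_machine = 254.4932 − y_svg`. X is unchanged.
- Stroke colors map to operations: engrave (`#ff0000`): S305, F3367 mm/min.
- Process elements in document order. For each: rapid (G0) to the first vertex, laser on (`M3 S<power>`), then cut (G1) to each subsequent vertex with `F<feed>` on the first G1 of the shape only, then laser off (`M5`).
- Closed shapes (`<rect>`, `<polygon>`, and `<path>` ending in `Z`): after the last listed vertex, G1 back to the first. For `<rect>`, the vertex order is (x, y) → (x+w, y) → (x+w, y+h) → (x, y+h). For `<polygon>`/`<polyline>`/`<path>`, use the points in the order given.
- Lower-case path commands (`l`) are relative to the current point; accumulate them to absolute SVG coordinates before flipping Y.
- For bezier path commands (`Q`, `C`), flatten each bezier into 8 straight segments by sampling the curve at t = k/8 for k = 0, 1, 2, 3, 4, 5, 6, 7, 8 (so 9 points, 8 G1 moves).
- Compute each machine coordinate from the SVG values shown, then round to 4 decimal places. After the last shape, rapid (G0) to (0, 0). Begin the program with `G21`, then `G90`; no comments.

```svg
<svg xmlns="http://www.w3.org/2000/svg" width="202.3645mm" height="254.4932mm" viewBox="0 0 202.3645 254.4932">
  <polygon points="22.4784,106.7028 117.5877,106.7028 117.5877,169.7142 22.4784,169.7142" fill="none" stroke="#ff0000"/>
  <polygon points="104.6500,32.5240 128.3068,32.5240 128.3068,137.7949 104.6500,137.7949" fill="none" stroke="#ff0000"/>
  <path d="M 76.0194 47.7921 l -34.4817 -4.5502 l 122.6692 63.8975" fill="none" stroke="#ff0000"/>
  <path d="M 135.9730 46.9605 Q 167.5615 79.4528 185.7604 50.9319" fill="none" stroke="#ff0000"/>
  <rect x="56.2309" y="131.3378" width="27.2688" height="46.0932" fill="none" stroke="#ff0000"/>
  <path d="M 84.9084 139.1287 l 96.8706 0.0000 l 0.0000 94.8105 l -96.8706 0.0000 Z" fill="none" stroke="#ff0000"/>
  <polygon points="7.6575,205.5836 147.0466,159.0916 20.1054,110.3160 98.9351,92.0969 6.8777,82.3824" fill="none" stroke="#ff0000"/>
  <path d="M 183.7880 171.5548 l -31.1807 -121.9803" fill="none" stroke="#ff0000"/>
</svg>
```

G21
G90
G0 X22.4784 Y147.7904
M3 S305
G1 X117.5877 Y147.7904 F3367
G1 X117.5877 Y84.7790
G1 X22.4784 Y84.7790
G1 X22.4784 Y147.7904
M5
G0 X104.6500 Y221.9692
M3 S305
G1 X128.3068 Y221.9692 F3367
G1 X128.3068 Y116.6983
G1 X104.6500 Y116.6983
G1 X104.6500 Y221.9692
M5
G0 X76.0194 Y206.7011
M3 S305
G1 X41.5377 Y211.2513 F3367
G1 X164.2069 Y147.3538
M5
G0 X135.9730 Y207.5327
M3 S305
G1 X143.6609 Y200.3630 F3367
G1 X150.9304 Y195.0999
G1 X157.7815 Y191.7435
G1 X164.2141 Y190.2937
G1 X170.2283 Y190.7506
G1 X175.8241 Y193.1142
G1 X181.0015 Y197.3844
G1 X185.7604 Y203.5613
M5
G0 X56.2309 Y123.1554
M3 S305
G1 X83.4997 Y123.1554 F3367
G1 X83.4997 Y77.0622
G1 X56.2309 Y77.0622
G1 X56.2309 Y123.1554
M5
G0 X84.9084 Y115.3645
M3 S305
G1 X181.7790 Y115.3645 F3367
G1 X181.7790 Y20.5540
G1 X84.9084 Y20.5540
G1 X84.9084 Y115.3645
M5
G0 X7.6575 Y48.9096
M3 S305
G1 X147.0466 Y95.4016 F3367
G1 X20.1054 Y144.1772
G1 X98.9351 Y162.3963
G1 X6.8777 Y172.1108
G1 X7.6575 Y48.9096
M5
G0 X183.7880 Y82.9384
M3 S305
G1 X152.6073 Y204.9187 F3367
M5
G0 X0.0000 Y0.0000

viewBox `0 0 202.3645 254.4932` with mm width/height → 1 unit = 1 mm. Flip: y_m = 254.4932 − y_svg.

**Shape 1** — `<polygon>` rectangle, stroke `#ff0000` → engrave (S305, F3367). Machine vertices: (22.4784,147.7904) → (117.5877,147.7904) → (117.5877,84.7790) → (22.4784,84.7790) → (22.4784,147.7904). Closed: final G1 returns to the first vertex.

**Shape 2** — `<polygon>` rectangle, stroke `#ff0000` → engrave (S305, F3367). Machine vertices: (104.6500,221.9692) → (128.3068,221.9692) → (128.3068,116.6983) → (104.6500,116.6983) → (104.6500,221.9692). Closed: final G1 returns to the first vertex.

**Shape 3** — `<path>` open polyline, stroke `#ff0000` → engrave (S305, F3367). Machine vertices: (76.0194,206.7011) → (41.5377,211.2513) → (164.2069,147.3538). Open path.

**Shape 4** — `<path>` quadratic bezier, stroke `#ff0000` → engrave (S305, F3367). Control points (SVG): P0=(135.9730,46.9605), P1=(167.5615,79.4528), P2=(185.7604,50.9319); sampled at t=k/8. Machine vertices: (135.9730,207.5327) → (143.6609,200.3630) → (150.9304,195.0999) → (157.7815,191.7435) → (164.2141,190.2937) → (170.2283,190.7506) → (175.8241,193.1142) → (181.0015,197.3844) → (185.7604,203.5613). Open path.

**Shape 5** — `<rect>` rectangle, stroke `#ff0000` → engrave (S305, F3367). Machine vertices: (56.2309,123.1554) → (83.4997,123.1554) → (83.4997,77.0622) → (56.2309,77.0622) → (56.2309,123.1554). Closed: final G1 returns to the first vertex.

**Shape 6** — `<path>` rectangle, stroke `#ff0000` → engrave (S305, F3367). Machine vertices: (84.9084,115.3645) → (181.7790,115.3645) → (181.7790,20.5540) → (84.9084,20.5540) → (84.9084,115.3645). Closed: final G1 returns to the first vertex.

**Shape 7** — `<polygon>` closed polygon, stroke `#ff0000` → engrave (S305, F3367). Machine vertices: (7.6575,48.9096) → (147.0466,95.4016) → (20.1054,144.1772) → (98.9351,162.3963) → (6.8777,172.1108) → (7.6575,48.9096). Closed: final G1 returns to the first vertex.

**Shape 8** — `<path>` line segment, stroke `#ff0000` → engrave (S305, F3367). Machine vertices: (183.7880,82.9384) → (152.6073,204.9187). Open path.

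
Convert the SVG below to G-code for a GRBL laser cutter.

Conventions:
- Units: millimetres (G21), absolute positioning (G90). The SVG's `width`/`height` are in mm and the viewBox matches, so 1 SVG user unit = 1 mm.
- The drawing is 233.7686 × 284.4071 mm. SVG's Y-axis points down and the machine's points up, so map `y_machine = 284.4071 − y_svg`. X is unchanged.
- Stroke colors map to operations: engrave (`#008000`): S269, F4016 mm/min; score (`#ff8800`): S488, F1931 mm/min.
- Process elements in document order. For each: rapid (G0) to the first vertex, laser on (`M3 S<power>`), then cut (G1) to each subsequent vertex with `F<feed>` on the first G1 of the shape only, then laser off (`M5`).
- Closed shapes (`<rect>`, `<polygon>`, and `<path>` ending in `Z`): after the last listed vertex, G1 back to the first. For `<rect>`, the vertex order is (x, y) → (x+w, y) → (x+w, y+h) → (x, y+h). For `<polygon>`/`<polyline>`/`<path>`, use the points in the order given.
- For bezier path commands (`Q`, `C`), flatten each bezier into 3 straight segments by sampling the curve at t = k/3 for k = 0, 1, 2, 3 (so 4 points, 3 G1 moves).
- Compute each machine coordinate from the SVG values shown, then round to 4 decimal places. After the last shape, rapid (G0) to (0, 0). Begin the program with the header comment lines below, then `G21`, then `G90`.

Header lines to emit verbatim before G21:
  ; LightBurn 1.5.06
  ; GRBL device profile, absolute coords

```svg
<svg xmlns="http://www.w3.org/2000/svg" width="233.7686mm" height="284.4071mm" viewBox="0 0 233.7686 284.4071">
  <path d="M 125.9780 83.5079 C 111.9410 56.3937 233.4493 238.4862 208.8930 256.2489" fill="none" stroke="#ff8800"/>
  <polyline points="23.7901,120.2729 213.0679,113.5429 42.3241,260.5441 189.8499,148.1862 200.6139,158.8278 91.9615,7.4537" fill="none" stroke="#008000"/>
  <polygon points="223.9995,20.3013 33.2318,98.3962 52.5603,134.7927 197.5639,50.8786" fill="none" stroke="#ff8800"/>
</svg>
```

; LightBurn 1.5.06
; GRBL device profile, absolute coords
G21
G90
G0 X125.9780 Y200.8992
M3 S488
G1 X146.6928 Y172.1125 F1931
G1 X195.1911 Y86.8628
G1 X208.8930 Y28.1582
M5
G0 X23.7901 Y164.1342
M3 S269
G1 X213.0679 Y170.8642 F4016
G1 X42.3241 Y23.8630
G1 X189.8499 Y136.2209
G1 X200.6139 Y125.5793
G1 X91.9615 Y276.9534
M5
G0 X223.9995 Y264.1058
M3 S488
G1 X33.2318 Y186.0109 F1931
G1 X52.5603 Y149.6144
G1 X197.5639 Y233.5285
G1 X223.9995 Y264.1058
M5
G0 X0.0000 Y0.0000

Since the viewBox matches the mm dimensions, user units are millimetres directly. The only transform is the Y-flip y_m = 284.4071 − y_svg.

Shape 1 is a cubic bezier drawn with `<path>`. Its stroke #ff8800 means score at S488, F1931. After flipping Y the toolpath is (125.9780,200.8992) → (146.6928,172.1125) → (195.1911,86.8628) → (208.8930,28.1582).

Shape 2 is a open polyline drawn with `<polyline>`. Its stroke #008000 means engrave at S269, F4016. After flipping Y the toolpath is (23.7901,164.1342) → (213.0679,170.8642) → (42.3241,23.8630) → (189.8499,136.2209) → (200.6139,125.5793) → (91.9615,276.9534).

Shape 3 is a closed polygon drawn with `<polygon>`. Its stroke #ff8800 means score at S488, F1931. After flipping Y the toolpath is (223.9995,264.1058) → (33.2318,186.0109) → (52.5603,149.6144) → (197.5639,233.5285) → (223.9995,264.1058), returning to the start.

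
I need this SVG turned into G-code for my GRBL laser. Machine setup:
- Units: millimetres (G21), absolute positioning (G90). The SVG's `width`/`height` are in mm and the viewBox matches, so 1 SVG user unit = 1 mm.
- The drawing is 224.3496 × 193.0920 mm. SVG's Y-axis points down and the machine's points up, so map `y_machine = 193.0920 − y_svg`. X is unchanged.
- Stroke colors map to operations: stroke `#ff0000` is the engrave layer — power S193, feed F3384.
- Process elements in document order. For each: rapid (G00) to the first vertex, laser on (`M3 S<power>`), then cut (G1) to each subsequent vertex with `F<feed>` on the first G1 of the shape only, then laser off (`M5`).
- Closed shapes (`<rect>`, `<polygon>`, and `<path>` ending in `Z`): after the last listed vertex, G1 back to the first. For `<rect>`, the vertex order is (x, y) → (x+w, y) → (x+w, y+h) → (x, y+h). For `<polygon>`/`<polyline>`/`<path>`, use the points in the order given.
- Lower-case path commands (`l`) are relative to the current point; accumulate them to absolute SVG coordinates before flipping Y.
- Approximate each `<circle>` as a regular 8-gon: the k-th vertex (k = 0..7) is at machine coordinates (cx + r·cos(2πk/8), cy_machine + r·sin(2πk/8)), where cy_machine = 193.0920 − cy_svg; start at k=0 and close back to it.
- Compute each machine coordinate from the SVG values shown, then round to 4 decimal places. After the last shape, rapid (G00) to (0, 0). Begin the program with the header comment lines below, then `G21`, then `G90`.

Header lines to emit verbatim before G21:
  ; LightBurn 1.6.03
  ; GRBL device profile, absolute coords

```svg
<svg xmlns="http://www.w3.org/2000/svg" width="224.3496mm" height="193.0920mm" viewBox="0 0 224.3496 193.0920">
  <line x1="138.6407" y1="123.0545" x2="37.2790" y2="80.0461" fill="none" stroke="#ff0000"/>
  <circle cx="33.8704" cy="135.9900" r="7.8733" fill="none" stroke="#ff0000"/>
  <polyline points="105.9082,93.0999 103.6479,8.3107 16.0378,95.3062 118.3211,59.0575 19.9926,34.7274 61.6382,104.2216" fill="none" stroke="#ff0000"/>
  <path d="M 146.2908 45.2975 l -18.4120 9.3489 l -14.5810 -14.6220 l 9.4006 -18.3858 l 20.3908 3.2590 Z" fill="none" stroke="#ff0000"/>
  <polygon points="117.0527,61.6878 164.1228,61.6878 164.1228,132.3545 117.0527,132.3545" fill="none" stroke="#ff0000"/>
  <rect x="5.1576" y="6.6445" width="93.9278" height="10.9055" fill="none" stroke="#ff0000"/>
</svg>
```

; LightBurn 1.6.03
; GRBL device profile, absolute coords
G21
G90
G00 X138.6407 Y70.0375
M3 S193
G1 X37.2790 Y113.0459 F3384
M5
G00 X41.7437 Y57.1020
M3 S193
G1 X39.4377 Y62.6693 F3384
G1 X33.8704 Y64.9753
G1 X28.3031 Y62.6693
G1 X25.9971 Y57.1020
G1 X28.3031 Y51.5347
G1 X33.8704 Y49.2287
G1 X39.4377 Y51.5347
G1 X41.7437 Y57.1020
M5
G00 X105.9082 Y99.9921
M3 S193
G1 X103.6479 Y184.7813 F3384
G1 X16.0378 Y97.7858
G1 X118.3211 Y134.0345
G1 X19.9926 Y158.3646
G1 X61.6382 Y88.8704
M5
G00 X146.2908 Y147.7945
M3 S193
G1 X127.8788 Y138.4456 F3384
G1 X113.2978 Y153.0676
G1 X122.6984 Y171.4534
G1 X143.0892 Y168.1944
G1 X146.2908 Y147.7945
M5
G00 X117.0527 Y131.4042
M3 S193
G1 X164.1228 Y131.4042 F3384
G1 X164.1228 Y60.7375
G1 X117.0527 Y60.7375
G1 X117.0527 Y131.4042
M5
G00 X5.1576 Y186.4475
M3 S193
G1 X99.0854 Y186.4475 F3384
G1 X99.0854 Y175.5420
G1 X5.1576 Y175.5420
G1 X5.1576 Y186.4475
M5
G00 X0.0000 Y0.0000

1 u = 1 mm; y_m = 193.0920 − y.

[1] `<line>` line segment, #ff0000→engrave S193 F3384: (138.6407,70.0375) → (37.2790,113.0459)

[2] `<circle>` circle, #ff0000→engrave S193 F3384: (41.7437,57.1020) → (39.4377,62.6693) → (33.8704,64.9753) → (28.3031,62.6693) → (25.9971,57.1020) → (28.3031,51.5347) → (33.8704,49.2287) → (39.4377,51.5347) → (41.7437,57.1020) (closed)

[3] `<polyline>` open polyline, #ff0000→engrave S193 F3384: (105.9082,99.9921) → (103.6479,184.7813) → (16.0378,97.7858) → (118.3211,134.0345) → (19.9926,158.3646) → (61.6382,88.8704)

[4] `<path>` regular polygon, #ff0000→engrave S193 F3384: (146.2908,147.7945) → (127.8788,138.4456) → (113.2978,153.0676) → (122.6984,171.4534) → (143.0892,168.1944) → (146.2908,147.7945) (closed)

[5] `<polygon>` rectangle, #ff0000→engrave S193 F3384: (117.0527,131.4042) → (164.1228,131.4042) → (164.1228,60.7375) → (117.0527,60.7375) → (117.0527,131.4042) (closed)

[6] `<rect>` rectangle, #ff0000→engrave S193 F3384: (5.1576,186.4475) → (99.0854,186.4475) → (99.0854,175.5420) → (5.1576,175.5420) → (5.1576,186.4475) (closed)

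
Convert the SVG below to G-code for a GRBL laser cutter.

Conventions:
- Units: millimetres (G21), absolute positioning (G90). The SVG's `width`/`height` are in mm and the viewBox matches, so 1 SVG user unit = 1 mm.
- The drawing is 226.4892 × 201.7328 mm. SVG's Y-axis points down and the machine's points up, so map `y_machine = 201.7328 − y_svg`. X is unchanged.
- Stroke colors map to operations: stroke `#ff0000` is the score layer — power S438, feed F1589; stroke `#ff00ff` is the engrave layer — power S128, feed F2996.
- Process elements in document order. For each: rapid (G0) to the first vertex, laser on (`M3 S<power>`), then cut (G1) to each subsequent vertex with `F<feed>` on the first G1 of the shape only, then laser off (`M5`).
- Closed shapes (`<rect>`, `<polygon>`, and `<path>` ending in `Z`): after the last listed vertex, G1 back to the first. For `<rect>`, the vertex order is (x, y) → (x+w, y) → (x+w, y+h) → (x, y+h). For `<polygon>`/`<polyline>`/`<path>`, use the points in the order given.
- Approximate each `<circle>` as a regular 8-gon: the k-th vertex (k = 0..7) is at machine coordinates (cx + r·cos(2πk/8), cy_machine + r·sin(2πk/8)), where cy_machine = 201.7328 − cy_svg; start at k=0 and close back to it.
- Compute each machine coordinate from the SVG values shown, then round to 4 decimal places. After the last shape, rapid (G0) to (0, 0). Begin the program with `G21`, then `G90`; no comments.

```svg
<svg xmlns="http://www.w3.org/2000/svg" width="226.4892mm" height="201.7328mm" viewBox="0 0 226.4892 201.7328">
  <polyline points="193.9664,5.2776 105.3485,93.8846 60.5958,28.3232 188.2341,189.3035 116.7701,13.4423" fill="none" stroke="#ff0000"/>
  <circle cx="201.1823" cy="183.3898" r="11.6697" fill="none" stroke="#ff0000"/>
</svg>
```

G21
G90
G0 X193.9664 Y196.4552
M3 S438
G1 X105.3485 Y107.8482 F1589
G1 X60.5958 Y173.4096
G1 X188.2341 Y12.4293
G1 X116.7701 Y188.2905
M5
G0 X212.8520 Y18.3430
M3 S438
G1 X209.4340 Y26.5947 F1589
G1 X201.1823 Y30.0127
G1 X192.9306 Y26.5947
G1 X189.5126 Y18.3430
G1 X192.9306 Y10.0913
G1 X201.1823 Y6.6733
G1 X209.4340 Y10.0913
G1 X212.8520 Y18.3430
M5
G0 X0.0000 Y0.0000

viewBox `0 0 226.4892 201.7328` with mm width/height → 1 unit = 1 mm. Flip: y_m = 201.7328 − y_svg.

**Shape 1** — `<polyline>` open polyline, stroke `#ff0000` → score (S438, F1589). Machine vertices: (193.9664,196.4552) → (105.3485,107.8482) → (60.5958,173.4096) → (188.2341,12.4293) → (116.7701,188.2905). Open path.

**Shape 2** — `<circle>` circle, stroke `#ff0000` → score (S438, F1589). Machine vertices: (212.8520,18.3430) → (209.4340,26.5947) → (201.1823,30.0127) → (192.9306,26.5947) → (189.5126,18.3430) → (192.9306,10.0913) → (201.1823,6.6733) → (209.4340,10.0913) → (212.8520,18.3430). Closed: final G1 returns to the first vertex.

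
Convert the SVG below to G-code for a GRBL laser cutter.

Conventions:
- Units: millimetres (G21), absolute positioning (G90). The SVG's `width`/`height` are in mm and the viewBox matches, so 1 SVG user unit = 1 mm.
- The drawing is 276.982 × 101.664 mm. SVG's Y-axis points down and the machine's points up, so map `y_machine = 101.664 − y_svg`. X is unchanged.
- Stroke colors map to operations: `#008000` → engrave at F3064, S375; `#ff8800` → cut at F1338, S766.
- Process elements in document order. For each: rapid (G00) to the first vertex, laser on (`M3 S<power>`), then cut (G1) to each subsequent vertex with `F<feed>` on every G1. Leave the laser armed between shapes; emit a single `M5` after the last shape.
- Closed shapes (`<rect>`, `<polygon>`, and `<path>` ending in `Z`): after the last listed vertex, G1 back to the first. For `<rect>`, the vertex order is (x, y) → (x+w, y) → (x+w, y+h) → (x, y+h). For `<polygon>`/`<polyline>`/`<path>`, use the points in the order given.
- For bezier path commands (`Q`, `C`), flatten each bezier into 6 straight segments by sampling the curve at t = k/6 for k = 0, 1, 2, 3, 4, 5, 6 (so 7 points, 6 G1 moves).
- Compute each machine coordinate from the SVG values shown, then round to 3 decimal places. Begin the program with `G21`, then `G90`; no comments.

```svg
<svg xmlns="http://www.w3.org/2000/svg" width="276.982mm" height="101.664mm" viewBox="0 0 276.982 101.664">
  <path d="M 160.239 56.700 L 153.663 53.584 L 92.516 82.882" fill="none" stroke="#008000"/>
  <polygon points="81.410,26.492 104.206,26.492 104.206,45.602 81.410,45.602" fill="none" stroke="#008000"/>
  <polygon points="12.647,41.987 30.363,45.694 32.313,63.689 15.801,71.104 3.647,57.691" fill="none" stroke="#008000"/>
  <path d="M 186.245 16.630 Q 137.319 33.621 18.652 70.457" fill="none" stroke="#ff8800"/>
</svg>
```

viewBox `0 0 276.982 101.664` with mm width/height → 1 unit = 1 mm. Flip: y_m = 101.664 − y_svg.

**Shape 1** — `<path>` open polyline, stroke `#008000` → engrave (S375, F3064). Machine vertices: (160.239,44.964) → (153.663,48.080) → (92.516,18.782). Open path.

**Shape 2** — `<polygon>` rectangle, stroke `#008000` → engrave (S375, F3064). Machine vertices: (81.410,75.172) → (104.206,75.172) → (104.206,56.062) → (81.410,56.062) → (81.410,75.172). Closed: final G1 returns to the first vertex.

**Shape 3** — `<polygon>` regular polygon, stroke `#008000` → engrave (S375, F3064). Machine vertices: (12.647,59.677) → (30.363,55.970) → (32.313,37.975) → (15.801,30.560) → (3.647,43.973) → (12.647,59.677). Closed: final G1 returns to the first vertex.

**Shape 4** — `<path>` quadratic bezier, stroke `#ff8800` → cut (S766, F1338). Control points (SVG): P0=(186.245,16.630), P1=(137.319,33.621), P2=(18.652,70.457); sampled at t=k/6. Machine vertices: (186.245,85.034) → (167.999,78.819) → (145.879,71.502) → (119.884,63.082) → (90.014,53.559) → (56.270,42.934) → (18.652,31.207). Open path.

G21
G90
G00 X160.239 Y44.964
M3 S375
G1 X153.663 Y48.080 F3064
G1 X92.516 Y18.782 F3064
G00 X81.410 Y75.172
M3 S375
G1 X104.206 Y75.172 F3064
G1 X104.206 Y56.062 F3064
G1 X81.410 Y56.062 F3064
G1 X81.410 Y75.172 F3064
G00 X12.647 Y59.677
M3 S375
G1 X30.363 Y55.970 F3064
G1 X32.313 Y37.975 F3064
G1 X15.801 Y30.560 F3064
G1 X3.647 Y43.973 F3064
G1 X12.647 Y59.677 F3064
G00 X186.245 Y85.034
M3 S766
G1 X167.999 Y78.819 F1338
G1 X145.879 Y71.502 F1338
G1 X119.884 Y63.082 F1338
G1 X90.014 Y53.559 F1338
G1 X56.270 Y42.934 F1338
G1 X18.652 Y31.207 F1338
M5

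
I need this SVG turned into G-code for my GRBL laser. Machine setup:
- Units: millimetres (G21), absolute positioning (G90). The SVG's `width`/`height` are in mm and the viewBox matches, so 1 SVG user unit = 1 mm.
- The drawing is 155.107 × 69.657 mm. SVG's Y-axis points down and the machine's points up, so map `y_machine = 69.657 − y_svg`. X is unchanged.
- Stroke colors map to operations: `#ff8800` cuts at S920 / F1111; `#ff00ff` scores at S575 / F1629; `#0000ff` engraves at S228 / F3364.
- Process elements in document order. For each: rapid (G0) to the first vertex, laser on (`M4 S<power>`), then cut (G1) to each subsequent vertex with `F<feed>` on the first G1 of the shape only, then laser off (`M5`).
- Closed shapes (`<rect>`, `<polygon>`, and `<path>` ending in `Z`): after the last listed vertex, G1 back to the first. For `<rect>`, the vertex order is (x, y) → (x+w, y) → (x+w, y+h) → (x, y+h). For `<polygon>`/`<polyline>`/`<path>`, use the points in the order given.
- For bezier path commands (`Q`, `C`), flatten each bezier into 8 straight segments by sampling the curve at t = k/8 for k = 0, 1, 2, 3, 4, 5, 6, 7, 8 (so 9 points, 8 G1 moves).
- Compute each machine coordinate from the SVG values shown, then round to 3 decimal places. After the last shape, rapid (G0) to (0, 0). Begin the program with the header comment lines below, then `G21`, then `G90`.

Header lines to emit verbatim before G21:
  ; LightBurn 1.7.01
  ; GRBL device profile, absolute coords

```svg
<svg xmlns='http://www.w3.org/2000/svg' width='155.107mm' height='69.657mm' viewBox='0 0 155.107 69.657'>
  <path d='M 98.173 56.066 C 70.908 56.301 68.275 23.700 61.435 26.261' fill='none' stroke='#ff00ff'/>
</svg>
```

; LightBurn 1.7.01
; GRBL device profile, absolute coords
G21
G90
G0 X98.173 Y13.591
M4 S575
G1 X89.047 Y14.909 F1629
G1 X81.892 Y18.509
G1 X76.371 Y23.593
G1 X72.145 Y29.366
G1 X68.876 Y35.029
G1 X66.227 Y39.786
G1 X63.859 Y42.841
G1 X61.435 Y43.396
M5
G0 X0.000 Y0.000

1 u = 1 mm; y_m = 69.657 − y.

[1] `<path>` cubic bezier, #ff00ff→score S575 F1629: (98.173,13.591) → (89.047,14.909) → (81.892,18.509) → (76.371,23.593) → (72.145,29.366) → (68.876,35.029) → (66.227,39.786) → (63.859,42.841) → (61.435,43.396)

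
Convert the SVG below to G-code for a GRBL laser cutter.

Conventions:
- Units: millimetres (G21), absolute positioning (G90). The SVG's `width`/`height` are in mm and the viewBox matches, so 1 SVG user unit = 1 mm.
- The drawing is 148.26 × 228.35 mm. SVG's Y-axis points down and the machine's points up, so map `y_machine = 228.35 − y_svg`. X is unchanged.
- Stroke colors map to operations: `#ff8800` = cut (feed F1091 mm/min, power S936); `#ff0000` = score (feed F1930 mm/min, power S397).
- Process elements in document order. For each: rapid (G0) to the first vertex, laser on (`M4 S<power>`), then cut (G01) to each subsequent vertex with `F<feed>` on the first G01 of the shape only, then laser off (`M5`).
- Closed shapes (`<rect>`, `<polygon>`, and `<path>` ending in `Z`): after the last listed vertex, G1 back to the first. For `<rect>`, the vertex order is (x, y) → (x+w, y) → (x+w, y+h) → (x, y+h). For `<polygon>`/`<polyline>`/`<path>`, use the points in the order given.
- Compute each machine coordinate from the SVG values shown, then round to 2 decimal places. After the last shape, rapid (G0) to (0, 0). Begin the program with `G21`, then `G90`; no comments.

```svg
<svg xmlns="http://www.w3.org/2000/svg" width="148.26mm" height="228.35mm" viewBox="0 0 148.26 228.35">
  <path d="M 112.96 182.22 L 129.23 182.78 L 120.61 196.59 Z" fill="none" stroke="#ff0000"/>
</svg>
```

1 u = 1 mm; y_m = 228.35 − y.

[1] `<path>` regular polygon, #ff0000→score S397 F1930: (112.96,46.13) → (129.23,45.57) → (120.61,31.76) → (112.96,46.13) (closed)

G21
G90
G0 X112.96 Y46.13
M4 S397
G01 X129.23 Y45.57 F1930
G01 X120.61 Y31.76
G01 X112.96 Y46.13
M5
G0 X0.00 Y0.00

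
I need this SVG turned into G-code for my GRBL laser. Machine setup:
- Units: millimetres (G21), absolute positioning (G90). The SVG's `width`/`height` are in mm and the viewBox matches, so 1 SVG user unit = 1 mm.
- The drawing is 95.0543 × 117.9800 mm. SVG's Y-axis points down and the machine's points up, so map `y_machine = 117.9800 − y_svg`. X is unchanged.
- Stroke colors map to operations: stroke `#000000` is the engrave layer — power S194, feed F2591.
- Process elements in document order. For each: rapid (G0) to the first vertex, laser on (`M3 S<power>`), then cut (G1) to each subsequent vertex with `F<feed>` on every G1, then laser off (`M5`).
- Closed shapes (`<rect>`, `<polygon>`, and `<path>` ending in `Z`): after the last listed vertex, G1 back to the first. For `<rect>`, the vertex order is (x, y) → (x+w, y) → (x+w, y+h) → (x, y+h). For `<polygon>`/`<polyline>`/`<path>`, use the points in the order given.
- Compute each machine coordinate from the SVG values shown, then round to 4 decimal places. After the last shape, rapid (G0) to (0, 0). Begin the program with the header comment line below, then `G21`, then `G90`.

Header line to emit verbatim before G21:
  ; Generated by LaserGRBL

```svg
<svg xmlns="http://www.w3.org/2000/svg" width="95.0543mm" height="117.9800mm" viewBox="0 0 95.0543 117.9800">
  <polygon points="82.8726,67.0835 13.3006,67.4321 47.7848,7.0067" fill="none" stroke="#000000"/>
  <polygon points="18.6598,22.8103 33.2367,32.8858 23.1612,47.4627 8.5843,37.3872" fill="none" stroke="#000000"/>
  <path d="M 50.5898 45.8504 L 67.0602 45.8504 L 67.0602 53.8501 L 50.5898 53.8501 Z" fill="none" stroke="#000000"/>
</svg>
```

viewBox `0 0 95.0543 117.9800` with mm width/height → 1 unit = 1 mm. Flip: y_m = 117.9800 − y_svg.

**Shape 1** — `<polygon>` regular polygon, stroke `#000000` → engrave (S194, F2591). Machine vertices: (82.8726,50.8965) → (13.3006,50.5479) → (47.7848,110.9733) → (82.8726,50.8965). Closed: final G1 returns to the first vertex.

**Shape 2** — `<polygon>` regular polygon, stroke `#000000` → engrave (S194, F2591). Machine vertices: (18.6598,95.1697) → (33.2367,85.0942) → (23.1612,70.5173) → (8.5843,80.5928) → (18.6598,95.1697). Closed: final G1 returns to the first vertex.

**Shape 3** — `<path>` rectangle, stroke `#000000` → engrave (S194, F2591). Machine vertices: (50.5898,72.1296) → (67.0602,72.1296) → (67.0602,64.1299) → (50.5898,64.1299) → (50.5898,72.1296). Closed: final G1 returns to the first vertex.

; Generated by LaserGRBL
G21
G90
G0 X82.8726 Y50.8965
M3 S194
G1 X13.3006 Y50.5479 F2591
G1 X47.7848 Y110.9733 F2591
G1 X82.8726 Y50.8965 F2591
M5
G0 X18.6598 Y95.1697
M3 S194
G1 X33.2367 Y85.0942 F2591
G1 X23.1612 Y70.5173 F2591
G1 X8.5843 Y80.5928 F2591
G1 X18.6598 Y95.1697 F2591
M5
G0 X50.5898 Y72.1296
M3 S194
G1 X67.0602 Y72.1296 F2591
G1 X67.0602 Y64.1299 F2591
G1 X50.5898 Y64.1299 F2591
G1 X50.5898 Y72.1296 F2591
M5
G0 X0.0000 Y0.0000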